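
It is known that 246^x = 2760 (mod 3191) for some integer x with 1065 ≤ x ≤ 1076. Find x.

Compute 246^1065 mod 3191 = 709, then multiply by 246 repeatedly:
  246^1065=709  246^1066=2100  246^1067=2849  246^1068=2025  246^1069=354
  246^1070=927  246^1071=1481  246^1072=552  246^1073=1770  246^1074=1444
  246^1075=1023  246^1076=2760
Found 2760 at exponent 1076.

1076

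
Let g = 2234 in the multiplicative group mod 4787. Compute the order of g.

The order of 2234 must divide p − 1 = 4786 = 2 · 2393.
Divisors: 1, 2, 2393, 4786.
Check each in increasing order: 2234^1 ≡ 2234;  2234^2 ≡ 2702;  2234^2393 ≡ 4786;  2234^4786 ≡ 1.
Smallest exponent giving 1 is 4786.

4786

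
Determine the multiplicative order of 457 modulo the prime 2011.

The order of 457 must divide p − 1 = 2010 = 2 · 3 · 5 · 67.
Divisors: 1, 2, 3, 5, 6, 10, 15, 30, 67, 134, 201, 335, 402, 670, 1005, 2010.
Check each in increasing order: 457^1 ≡ 457;  457^2 ≡ 1716;  457^3 ≡ 1933;  457^5 ≡ 889;  457^6 ≡ 51;  457^10 ≡ 2009;  457^15 ≡ 233;  457^30 ≡ 2003;  457^67 ≡ 1497;  457^134 ≡ 755;  457^201 ≡ 53;  457^335 ≡ 1806;  457^402 ≡ 798;  457^670 ≡ 1805;  457^1005 ≡ 2010;  457^2010 ≡ 1.
Smallest exponent giving 1 is 2010.

2010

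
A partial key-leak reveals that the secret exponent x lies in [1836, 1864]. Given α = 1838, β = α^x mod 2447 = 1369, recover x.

1864

Compute 1838^1836 mod 2447 = 1632, then multiply by 1838 repeatedly:
  1838^1836=1632  1838^1837=2041  1838^1838=107  1838^1839=906  1838^1840=1268
  1838^1841=1040  1838^1842=413  1838^1843=524  1838^1844=1441  1838^1845=904
  1838^1846=39  1838^1847=719  1838^1848=142  1838^1849=1614  1838^1850=768
  1838^1851=2112  1838^1852=914  1838^1853=1290  1838^1854=2324  1838^1855=1497
  1838^1856=1058  1838^1857=1686  1838^1858=966  1838^1859=1433  1838^1860=882
  1838^1861=1202  1838^1862=2082  1838^1863=2055  1838^1864=1369
Found 1369 at exponent 1864.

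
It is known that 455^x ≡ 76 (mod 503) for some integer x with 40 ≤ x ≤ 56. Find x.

53

Compute 455^40 mod 503 = 488, then multiply by 455 repeatedly:
  455^40=488  455^41=217  455^42=147  455^43=489  455^44=169
  455^45=439  455^46=54  455^47=426  455^48=175  455^49=151
  455^50=297  455^51=331  455^52=208  455^53=76
Found 76 at exponent 53.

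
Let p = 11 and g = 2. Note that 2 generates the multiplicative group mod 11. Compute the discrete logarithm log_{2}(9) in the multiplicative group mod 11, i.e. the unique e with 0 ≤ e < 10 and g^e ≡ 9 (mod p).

Successive powers of 2 modulo 11:
  2^0=1  2^1=2  2^2=4  2^3=8  2^4=5  2^5=10
  2^6=9
So 2^6 ≡ 9 (mod 11), giving e = 6.

6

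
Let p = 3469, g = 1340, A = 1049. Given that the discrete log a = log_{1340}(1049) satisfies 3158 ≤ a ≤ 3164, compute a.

3162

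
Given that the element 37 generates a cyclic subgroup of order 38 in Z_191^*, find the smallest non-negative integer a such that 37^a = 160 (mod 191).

Successive powers of 37 modulo 191:
  37^0=1  37^1=37  37^2=32  37^3=38  37^4=69  37^5=70
  37^6=107  37^7=139  37^8=177  37^9=55  37^10=125  37^11=41
  37^12=180  37^13=166  37^14=30  37^15=155  37^16=5  37^17=185
  37^18=160
So 37^18 ≡ 160 (mod 191), giving a = 18.

18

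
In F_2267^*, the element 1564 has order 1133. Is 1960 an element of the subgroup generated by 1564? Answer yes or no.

1960 ∈ ⟨1564⟩ iff 1960^1133 ≡ 1 (mod 2267), since |⟨1564⟩| = 1133.
1960^1133 mod 2267 = 1.
Since 1 = 1, 1960 lies in the subgroup.

yes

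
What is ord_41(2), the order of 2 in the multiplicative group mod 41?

20

The order of 2 must divide p − 1 = 40 = 2^3 · 5.
Divisors: 1, 2, 4, 5, 8, 10, 20, 40.
Check each in increasing order: 2^1 ≡ 2;  2^2 ≡ 4;  2^4 ≡ 16;  2^5 ≡ 32;  2^8 ≡ 10;  2^10 ≡ 40;  2^20 ≡ 1.
Smallest exponent giving 1 is 20.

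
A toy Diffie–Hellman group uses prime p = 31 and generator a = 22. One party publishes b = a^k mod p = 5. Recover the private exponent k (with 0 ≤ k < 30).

Successive powers of 22 modulo 31:
  22^0=1  22^1=22  22^2=19  22^3=15  22^4=20  22^5=6
  22^6=8  22^7=21  22^8=28  22^9=27  22^10=5
So 22^10 ≡ 5 (mod 31), giving k = 10.

10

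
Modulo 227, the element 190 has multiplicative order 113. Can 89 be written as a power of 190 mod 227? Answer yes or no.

89 ∈ ⟨190⟩ iff 89^113 ≡ 1 (mod 227), since |⟨190⟩| = 113.
89^113 mod 227 = 1.
Since 1 = 1, 89 lies in the subgroup.

yes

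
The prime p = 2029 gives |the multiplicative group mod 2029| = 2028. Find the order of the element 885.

The order of 885 must divide p − 1 = 2028 = 2^2 · 3 · 13^2.
Divisors: 1, 2, 3, 4, 6, 12, 13, 26, 39, 52, 78, 156, 169, 338, 507, 676, 1014, 2028.
Check each in increasing order: 885^1 ≡ 885;  885^2 ≡ 31;  885^3 ≡ 1058;  885^4 ≡ 961;  885^6 ≡ 1385;  885^12 ≡ 820;  885^13 ≡ 1347;  885^26 ≡ 483;  885^39 ≡ 1321;  885^52 ≡ 1983;  885^78 ≡ 101;  885^156 ≡ 56;  885^169 ≡ 359;  885^338 ≡ 1054;  885^507 ≡ 992;  885^676 ≡ 1053;  885^1014 ≡ 2028;  885^2028 ≡ 1.
Smallest exponent giving 1 is 2028.

2028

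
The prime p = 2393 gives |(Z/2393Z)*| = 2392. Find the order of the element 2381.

2392

The order of 2381 must divide p − 1 = 2392 = 2^3 · 13 · 23.
Divisors: 1, 2, 4, 8, 13, 23, 26, 46, 52, 92, 104, 184, 299, 598, 1196, 2392.
Check each in increasing order: 2381^1 ≡ 2381;  2381^2 ≡ 144;  2381^4 ≡ 1592;  2381^8 ≡ 277;  2381^13 ≡ 1508;  2381^23 ≡ 656;  2381^26 ≡ 714;  2381^46 ≡ 1989;  2381^52 ≡ 87;  2381^92 ≡ 492;  2381^104 ≡ 390;  2381^184 ≡ 371;  2381^299 ≡ 58;  2381^598 ≡ 971;  2381^1196 ≡ 2392;  2381^2392 ≡ 1.
Smallest exponent giving 1 is 2392.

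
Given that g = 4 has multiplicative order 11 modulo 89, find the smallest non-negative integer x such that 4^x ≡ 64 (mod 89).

Successive powers of 4 modulo 89:
  4^0=1  4^1=4  4^2=16  4^3=64
So 4^3 ≡ 64 (mod 89), giving x = 3.

3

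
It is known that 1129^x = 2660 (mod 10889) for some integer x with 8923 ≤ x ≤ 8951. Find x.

Compute 1129^8923 mod 10889 = 2305, then multiply by 1129 repeatedly:
  1129^8923=2305  1129^8924=10763  1129^8925=10192  1129^8926=7984  1129^8927=8733
  1129^8928=5012  1129^8929=7157  1129^8930=615  1129^8931=8328  1129^8932=5105
  1129^8933=3264  1129^8934=4574  1129^8935=2660
Found 2660 at exponent 8935.

8935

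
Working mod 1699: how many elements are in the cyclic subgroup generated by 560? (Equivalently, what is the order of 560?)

849

The order of 560 must divide p − 1 = 1698 = 2 · 3 · 283.
Divisors: 1, 2, 3, 6, 283, 566, 849, 1698.
Check each in increasing order: 560^1 ≡ 560;  560^2 ≡ 984;  560^3 ≡ 564;  560^6 ≡ 383;  560^283 ≡ 1301;  560^566 ≡ 397;  560^849 ≡ 1.
Smallest exponent giving 1 is 849.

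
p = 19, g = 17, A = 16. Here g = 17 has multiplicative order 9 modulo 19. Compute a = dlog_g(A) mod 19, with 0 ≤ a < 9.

4

Successive powers of 17 modulo 19:
  17^0=1  17^1=17  17^2=4  17^3=11  17^4=16
So 17^4 ≡ 16 (mod 19), giving a = 4.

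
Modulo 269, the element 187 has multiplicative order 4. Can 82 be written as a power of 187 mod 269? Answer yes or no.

⟨187⟩ has order 4; its elements mod 269 are {1, 82, 187, 268}.
82 is in this set.

yes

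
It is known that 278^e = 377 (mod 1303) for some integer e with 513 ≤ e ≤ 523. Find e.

521

Compute 278^513 mod 1303 = 574, then multiply by 278 repeatedly:
  278^513=574  278^514=606  278^515=381  278^516=375  278^517=10
  278^518=174  278^519=161  278^520=456  278^521=377
Found 377 at exponent 521.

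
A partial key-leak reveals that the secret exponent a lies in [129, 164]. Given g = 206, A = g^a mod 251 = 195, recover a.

144

Compute 206^129 mod 251 = 213, then multiply by 206 repeatedly:
  206^129=213  206^130=204  206^131=107  206^132=205  206^133=62
  206^134=222  206^135=50  206^136=9  206^137=97  206^138=153
  206^139=143  206^140=91  206^141=172  206^142=41  206^143=163
  206^144=195
Found 195 at exponent 144.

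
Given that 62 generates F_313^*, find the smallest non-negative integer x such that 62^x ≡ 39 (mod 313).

Baby-step giant-step with m = ceil(sqrt(312)) = 18.
Baby table (62^j mod 313 for j=0..17):
  0:1  1:62  2:88  3:135  4:232  5:299  6:71  7:20
  8:301  9:195  10:196  11:258  12:33  13:168  14:87  15:73
  16:144  17:164
Giant step factor: 62^(-18) ≡ 278 (mod 313).
Scan 39·278^i mod 313 for i = 0, 1, …:
  i=0: 39   i=1: 200   i=2: 199   i=3: 234
  i=4: 261   i=5: 255   i=6: 152   i=7: 1
Match at i=7, j=0: x = 7·18 + 0 = 126.

126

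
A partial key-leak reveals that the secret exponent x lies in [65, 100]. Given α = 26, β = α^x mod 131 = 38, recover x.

84

Compute 26^65 mod 131 = 130, then multiply by 26 repeatedly:
  26^65=130  26^66=105  26^67=110  26^68=109  26^69=83
  26^70=62  26^71=40  26^72=123  26^73=54  26^74=94
  26^75=86  26^76=9  26^77=103  26^78=58  26^79=67
  26^80=39  26^81=97  26^82=33  26^83=72  26^84=38
Found 38 at exponent 84.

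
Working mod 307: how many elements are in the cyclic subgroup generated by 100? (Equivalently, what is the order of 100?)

153

The order of 100 must divide p − 1 = 306 = 2 · 3^2 · 17.
Divisors: 1, 2, 3, 6, 9, 17, 18, 34, 51, 102, 153, 306.
Check each in increasing order: 100^1 ≡ 100;  100^2 ≡ 176;  100^3 ≡ 101;  100^6 ≡ 70;  100^9 ≡ 9;  100^17 ≡ 53;  100^18 ≡ 81;  100^34 ≡ 46;  100^51 ≡ 289;  100^102 ≡ 17;  100^153 ≡ 1.
Smallest exponent giving 1 is 153.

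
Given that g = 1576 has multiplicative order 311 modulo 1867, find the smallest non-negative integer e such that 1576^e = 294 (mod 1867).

35

Baby-step giant-step with m = ceil(sqrt(311)) = 18.
Baby table (1576^j mod 1867 for j=0..17):
  0:1  1:1576  2:666  3:362  4:1077  5:249  6:354  7:1538
  8:522  9:1192  10:390  11:397  12:227  13:1155  14:1822  15:26
  16:1769  17:513
Giant step factor: 1576^(-18) ≡ 97 (mod 1867).
Scan 294·97^i mod 1867 for i = 0, 1, …:
  i=0: 294   i=1: 513
Match at i=1, j=17: e = 1·18 + 17 = 35.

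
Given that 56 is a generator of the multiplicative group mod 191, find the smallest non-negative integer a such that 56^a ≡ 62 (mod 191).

Baby-step giant-step with m = ceil(sqrt(190)) = 14.
Baby table (56^j mod 191 for j=0..13):
  0:1  1:56  2:80  3:87  4:97  5:84  6:120  7:35
  8:50  9:126  10:180  11:148  12:75  13:189
Giant step factor: 56^(-14) ≡ 162 (mod 191).
Scan 62·162^i mod 191 for i = 0, 1, …:
  i=0: 62   i=1: 112   i=2: 190   i=3: 29
  i=4: 114   i=5: 132   i=6: 183   i=7: 41
  i=8: 148
Match at i=8, j=11: a = 8·14 + 11 = 123.

123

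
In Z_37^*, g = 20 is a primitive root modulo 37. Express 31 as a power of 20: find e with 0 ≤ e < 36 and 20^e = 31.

Successive powers of 20 modulo 37:
  20^0=1  20^1=20  20^2=30  20^3=8  20^4=12  20^5=18
  20^6=27  20^7=22  20^8=33  20^9=31
So 20^9 ≡ 31 (mod 37), giving e = 9.

9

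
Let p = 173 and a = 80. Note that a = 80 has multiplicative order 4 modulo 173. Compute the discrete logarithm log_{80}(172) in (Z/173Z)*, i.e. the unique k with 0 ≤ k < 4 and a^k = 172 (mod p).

Successive powers of 80 modulo 173:
  80^0=1  80^1=80  80^2=172
So 80^2 ≡ 172 (mod 173), giving k = 2.

2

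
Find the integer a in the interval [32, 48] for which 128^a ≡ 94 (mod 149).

41

Compute 128^32 mod 149 = 145, then multiply by 128 repeatedly:
  128^32=145  128^33=84  128^34=24  128^35=92  128^36=5
  128^37=44  128^38=119  128^39=34  128^40=31  128^41=94
Found 94 at exponent 41.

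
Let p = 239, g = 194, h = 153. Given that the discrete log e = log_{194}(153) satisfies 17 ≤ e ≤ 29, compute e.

Compute 194^17 mod 239 = 38, then multiply by 194 repeatedly:
  194^17=38  194^18=202  194^19=231  194^20=121  194^21=52
  194^22=50  194^23=140  194^24=153
Found 153 at exponent 24.

24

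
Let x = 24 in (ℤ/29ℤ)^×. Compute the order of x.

The order of 24 must divide p − 1 = 28 = 2^2 · 7.
Divisors: 1, 2, 4, 7, 14, 28.
Check each in increasing order: 24^1 ≡ 24;  24^2 ≡ 25;  24^4 ≡ 16;  24^7 ≡ 1.
Smallest exponent giving 1 is 7.

7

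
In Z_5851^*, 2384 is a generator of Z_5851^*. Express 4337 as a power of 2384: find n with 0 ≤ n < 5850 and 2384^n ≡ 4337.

Baby-step giant-step with m = ceil(sqrt(5850)) = 77.
Baby table (2384^j mod 5851 for j=0..76):
  0:1  1:2384  2:2135  3:5321  4:296  5:3544  6:52  7:1097
  8:5702  9:1695  10:3690  11:2907  12:2704  13:4385  14:3954  15:375
  16:4648  17:4889  18:184  19:5682  20:823  21:1947  22:1805  23:2635
  24:3717  25:2914  26:1839  27:1777  28:244  29:2447  30:201  31:5253
  32:2012  33:4639  34:986  35:4373  36:4601  37:4010  38:5157  39:1337
  40:4464  41:5058  42:5212  43:3735  44:4869  45:5163  46:3939  47:5572
  48:1878  49:1137  50:1595  51:5181  52:43  53:3045  54:4040  55:614
  56:1026  57:266  58:2236  59:363  60:5295  61:2673  62:693  63:2130
  64:5103  65:1323  66:343  67:4423  68:930  69:5442  70:2061  71:4435
  72:283  73:1807  74:1552  75:2136  76:1854
Giant step factor: 2384^(-77) ≡ 4159 (mod 5851).
Scan 4337·4159^i mod 5851 for i = 0, 1, …:
  i=0: 4337   i=1: 4801   i=2: 3747   i=3: 2560
  i=4: 4071   i=5: 4346   i=6: 1275   i=7: 1719
  i=8: 5250   i=9: 4669     …   i=23: 5556
  i=24: 1805
Match at i=24, j=22: n = 24·77 + 22 = 1870.

1870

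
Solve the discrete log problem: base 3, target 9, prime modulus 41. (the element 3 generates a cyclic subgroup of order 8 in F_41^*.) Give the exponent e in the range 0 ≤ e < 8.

Successive powers of 3 modulo 41:
  3^0=1  3^1=3  3^2=9
So 3^2 ≡ 9 (mod 41), giving e = 2.

2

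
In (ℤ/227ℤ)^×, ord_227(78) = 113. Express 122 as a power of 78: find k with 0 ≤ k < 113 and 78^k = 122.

Baby-step giant-step with m = ceil(sqrt(113)) = 11.
Baby table (78^j mod 227 for j=0..10):
  0:1  1:78  2:182  3:122  4:209  5:185  6:129  7:74
  8:97  9:75  10:175
Giant step factor: 78^(-11) ≡ 53 (mod 227).
Scan 122·53^i mod 227 for i = 0, 1, …:
  i=0: 122
Match at i=0, j=3: k = 0·11 + 3 = 3.

3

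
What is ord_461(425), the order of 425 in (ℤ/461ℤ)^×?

230

The order of 425 must divide p − 1 = 460 = 2^2 · 5 · 23.
Divisors: 1, 2, 4, 5, 10, 20, 23, 46, 92, 115, 230, 460.
Check each in increasing order: 425^1 ≡ 425;  425^2 ≡ 374;  425^4 ≡ 193;  425^5 ≡ 428;  425^10 ≡ 167;  425^20 ≡ 229;  425^23 ≡ 373;  425^46 ≡ 368;  425^92 ≡ 351;  425^115 ≡ 460;  425^230 ≡ 1.
Smallest exponent giving 1 is 230.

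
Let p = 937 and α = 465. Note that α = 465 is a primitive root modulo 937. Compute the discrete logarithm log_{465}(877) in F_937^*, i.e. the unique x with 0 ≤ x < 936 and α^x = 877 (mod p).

Baby-step giant-step with m = ceil(sqrt(936)) = 31.
Baby table (465^j mod 937 for j=0..30):
  0:1  1:465  2:715  3:777  4:560  5:851  6:301  7:352
  8:642  9:564  10:837  11:350  12:649  13:71  14:220  15:167
  16:821  17:406  18:453  19:757  20:630  21:606  22:690  23:396
  24:488  25:166  26:356  27:628  28:613  29:197  30:716
Giant step factor: 465^(-31) ≡ 298 (mod 937).
Scan 877·298^i mod 937 for i = 0, 1, …:
  i=0: 877   i=1: 860   i=2: 479   i=3: 318
  i=4: 127   i=5: 366   i=6: 376   i=7: 545
  i=8: 309   i=9: 256     …   i=22: 59
  i=23: 716
Match at i=23, j=30: x = 23·31 + 30 = 743.

743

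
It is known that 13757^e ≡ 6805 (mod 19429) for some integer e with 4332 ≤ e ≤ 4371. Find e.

4349

Compute 13757^4332 mod 19429 = 8759, then multiply by 13757 repeatedly:
  13757^4332=8759  13757^4333=18334  13757^4334=12989  13757^4335=1160  13757^4336=6911
  13757^4337=8530  13757^4338=15479  13757^4339=2763  13757^4340=7467  13757^4341=2396
  13757^4342=10188  13757^4343=14939  13757^4344=15290  13757^4345=6176  13757^4346=215
  13757^4347=4547  13757^4348=11128  13757^4349=6805
Found 6805 at exponent 4349.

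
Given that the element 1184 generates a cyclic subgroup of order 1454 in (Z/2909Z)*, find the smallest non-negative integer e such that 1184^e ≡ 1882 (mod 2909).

410

Baby-step giant-step with m = ceil(sqrt(1454)) = 39.
Baby table (1184^j mod 2909 for j=0..38):
  0:1  1:1184  2:2627  3:647  4:981  5:813  6:2622  7:545
  8:2391  9:487  10:626  11:2298  12:917  13:671  14:307  15:2772
  16:696  17:817  18:1540  19:2326  20:2070  21:1502  22:969  23:1150
  24:188  25:1508  26:2255  27:2367  28:1161  29:1576  30:1315  31:645
  32:1522  33:1377  34:1328  35:1492  36:765  37:1061  38:2445
Giant step factor: 1184^(-39) ≡ 1102 (mod 2909).
Scan 1882·1102^i mod 2909 for i = 0, 1, …:
  i=0: 1882   i=1: 2756   i=2: 116   i=3: 2745
  i=4: 2539   i=5: 2429   i=6: 478   i=7: 227
  i=8: 2889   i=9: 1232   i=10: 2070
Match at i=10, j=20: e = 10·39 + 20 = 410.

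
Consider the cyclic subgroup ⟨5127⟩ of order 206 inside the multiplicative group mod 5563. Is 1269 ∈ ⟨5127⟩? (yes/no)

no

1269 ∈ ⟨5127⟩ iff 1269^206 ≡ 1 (mod 5563), since |⟨5127⟩| = 206.
1269^206 mod 5563 = 4973.
Since 4973 ≠ 1, 1269 does not lie in the subgroup.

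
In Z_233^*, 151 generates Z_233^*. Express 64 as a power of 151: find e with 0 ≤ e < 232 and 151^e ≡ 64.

152

Baby-step giant-step with m = ceil(sqrt(232)) = 16.
Baby table (151^j mod 233 for j=0..15):
  0:1  1:151  2:200  3:143  4:157  5:174  6:178  7:83
  8:184  9:57  10:219  11:216  12:229  13:95  14:132  15:127
Giant step factor: 151^(-16) ≡ 128 (mod 233).
Scan 64·128^i mod 233 for i = 0, 1, …:
  i=0: 64   i=1: 37   i=2: 76   i=3: 175
  i=4: 32   i=5: 135   i=6: 38   i=7: 204
  i=8: 16   i=9: 184
Match at i=9, j=8: e = 9·16 + 8 = 152.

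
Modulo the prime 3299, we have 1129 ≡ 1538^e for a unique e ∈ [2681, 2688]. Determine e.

Compute 1538^2681 mod 3299 = 343, then multiply by 1538 repeatedly:
  1538^2681=343  1538^2682=2993  1538^2683=1129
Found 1129 at exponent 2683.

2683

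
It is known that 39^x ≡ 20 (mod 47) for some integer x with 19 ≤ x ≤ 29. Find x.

Compute 39^19 mod 47 = 20, then multiply by 39 repeatedly:
  39^19=20
Found 20 at exponent 19.

19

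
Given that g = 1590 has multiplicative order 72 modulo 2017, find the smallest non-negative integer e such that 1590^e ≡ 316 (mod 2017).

33

Baby-step giant-step with m = ceil(sqrt(72)) = 9.
Baby table (1590^j mod 2017 for j=0..8):
  0:1  1:1590  2:799  3:1717  4:1029  5:323  6:1252  7:1918
  8:1933
Giant step factor: 1590^(-9) ≡ 1469 (mod 2017).
Scan 316·1469^i mod 2017 for i = 0, 1, …:
  i=0: 316   i=1: 294   i=2: 248   i=3: 1252
Match at i=3, j=6: e = 3·9 + 6 = 33.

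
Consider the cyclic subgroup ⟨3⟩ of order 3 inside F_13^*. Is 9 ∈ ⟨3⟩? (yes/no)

9 ∈ ⟨3⟩ iff 9^3 ≡ 1 (mod 13), since |⟨3⟩| = 3.
9^3 mod 13 = 1.
Since 1 = 1, 9 lies in the subgroup.

yes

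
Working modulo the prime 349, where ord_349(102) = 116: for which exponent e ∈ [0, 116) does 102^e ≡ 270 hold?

Baby-step giant-step with m = ceil(sqrt(116)) = 11.
Baby table (102^j mod 349 for j=0..10):
  0:1  1:102  2:283  3:248  4:168  5:35  6:80  7:133
  8:304  9:296  10:178
Giant step factor: 102^(-11) ≡ 131 (mod 349).
Scan 270·131^i mod 349 for i = 0, 1, …:
  i=0: 270   i=1: 121   i=2: 146   i=3: 280
  i=4: 35
Match at i=4, j=5: e = 4·11 + 5 = 49.

49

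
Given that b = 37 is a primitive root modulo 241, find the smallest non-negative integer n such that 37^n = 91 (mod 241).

96

Baby-step giant-step with m = ceil(sqrt(240)) = 16.
Baby table (37^j mod 241 for j=0..15):
  0:1  1:37  2:164  3:43  4:145  5:63  6:162  7:210
  8:58  9:218  10:113  11:84  12:216  13:39  14:238  15:130
Giant step factor: 37^(-16) ≡ 24 (mod 241).
Scan 91·24^i mod 241 for i = 0, 1, …:
  i=0: 91   i=1: 15   i=2: 119   i=3: 205
  i=4: 100   i=5: 231   i=6: 1
Match at i=6, j=0: n = 6·16 + 0 = 96.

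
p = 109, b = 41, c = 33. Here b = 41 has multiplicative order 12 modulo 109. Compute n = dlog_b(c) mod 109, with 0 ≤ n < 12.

Successive powers of 41 modulo 109:
  41^0=1  41^1=41  41^2=46  41^3=33
So 41^3 ≡ 33 (mod 109), giving n = 3.

3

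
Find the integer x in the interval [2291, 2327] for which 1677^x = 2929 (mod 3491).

2306

Compute 1677^2291 mod 3491 = 2036, then multiply by 1677 repeatedly:
  1677^2291=2036  1677^2292=174  1677^2293=2045  1677^2294=1303  1677^2295=3256
  1677^2296=388  1677^2297=1350  1677^2298=1782  1677^2299=118  1677^2300=2390
  1677^2301=362  1677^2302=3131  1677^2303=223  1677^2304=434  1677^2305=1690
  1677^2306=2929
Found 2929 at exponent 2306.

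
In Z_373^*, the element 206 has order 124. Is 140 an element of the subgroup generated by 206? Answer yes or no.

140 ∈ ⟨206⟩ iff 140^124 ≡ 1 (mod 373), since |⟨206⟩| = 124.
140^124 mod 373 = 1.
Since 1 = 1, 140 lies in the subgroup.

yes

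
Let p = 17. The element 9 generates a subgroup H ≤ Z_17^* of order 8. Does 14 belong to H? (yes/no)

no

⟨9⟩ has order 8; its elements mod 17 are {1, 2, 4, 8, 9, 13, 15, 16}.
14 is not in this set.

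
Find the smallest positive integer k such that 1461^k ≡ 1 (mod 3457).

The order of 1461 must divide p − 1 = 3456 = 2^7 · 3^3.
Divisors: 1, 2, 3, 4, 6, 8, 9, 12, 16, 18, 24, 27, 32, 36, 48, 54, 64, 72, 96, 108, 128, 144, 192, 216, 288, 384, 432, 576, 864, 1152, 1728, 3456.
Check each in increasing order: 1461^1 ≡ 1461;  1461^2 ≡ 1552;  1461^3 ≡ 3137;  1461^4 ≡ 2632;  1461^6 ≡ 2147;  1461^8 ≡ 3053;  1461^9 ≡ 903;  1461^12 ≡ 1428;  1461^16 ≡ 737;  1461^18 ≡ 3014;  1461^24 ≡ 3011;  1461^27 ≡ 983;  1461^32 ≡ 420;  1461^36 ≡ 2657;  1461^48 ≡ 1867;  1461^54 ≡ 1786;  1461^64 ≡ 93;  1461^72 ≡ 455;  1461^96 ≡ 1033;  1461^108 ≡ 2442;  1461^128 ≡ 1735;  1461^144 ≡ 3062;  1461^192 ≡ 2333;  1461^216 ≡ 39;  1461^288 ≡ 460;  1461^384 ≡ 1571;  1461^432 ≡ 1521;  1461^576 ≡ 723;  1461^864 ≡ 708;  1461^1152 ≡ 722;  1461^1728 ≡ 3456;  1461^3456 ≡ 1.
Smallest exponent giving 1 is 3456.

3456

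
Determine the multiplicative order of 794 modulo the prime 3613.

3612

The order of 794 must divide p − 1 = 3612 = 2^2 · 3 · 7 · 43.
Divisors: 1, 2, 3, 4, 6, 7, 12, 14, 21, 28, 42, 43, 84, 86, 129, 172, 258, 301, 516, 602, 903, 1204, 1806, 3612.
Check each in increasing order: 794^1 ≡ 794;  794^2 ≡ 1774;  794^3 ≡ 3099;  794^4 ≡ 153;  794^6 ≡ 447;  794^7 ≡ 844;  794^12 ≡ 1094;  794^14 ≡ 575;  794^21 ≡ 1158;  794^28 ≡ 1842;  794^42 ≡ 541;  794^43 ≡ 3220;  794^84 ≡ 28;  794^86 ≡ 2703;  794^129 ≡ 3556;  794^172 ≡ 723;  794^258 ≡ 3249;  794^301 ≡ 2145;  794^516 ≡ 2428;  794^602 ≡ 1676;  794^903 ≡ 85;  794^1204 ≡ 1675;  794^1806 ≡ 3612;  794^3612 ≡ 1.
Smallest exponent giving 1 is 3612.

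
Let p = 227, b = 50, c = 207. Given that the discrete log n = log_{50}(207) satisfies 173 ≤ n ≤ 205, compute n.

Compute 50^173 mod 227 = 127, then multiply by 50 repeatedly:
  50^173=127  50^174=221  50^175=154  50^176=209  50^177=8
  50^178=173  50^179=24  50^180=65  50^181=72  50^182=195
  50^183=216  50^184=131  50^185=194  50^186=166  50^187=128
  50^188=44  50^189=157  50^190=132  50^191=17  50^192=169
  50^193=51  50^194=53  50^195=153  50^196=159  50^197=5
  50^198=23  50^199=15  50^200=69  50^201=45  50^202=207
Found 207 at exponent 202.

202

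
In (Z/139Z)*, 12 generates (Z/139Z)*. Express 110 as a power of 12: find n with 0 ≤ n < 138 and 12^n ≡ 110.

Baby-step giant-step with m = ceil(sqrt(138)) = 12.
Baby table (12^j mod 139 for j=0..11):
  0:1  1:12  2:5  3:60  4:25  5:22  6:125  7:110
  8:69  9:133  10:67  11:109
Giant step factor: 12^(-12) ≡ 100 (mod 139).
Scan 110·100^i mod 139 for i = 0, 1, …:
  i=0: 110
Match at i=0, j=7: n = 0·12 + 7 = 7.

7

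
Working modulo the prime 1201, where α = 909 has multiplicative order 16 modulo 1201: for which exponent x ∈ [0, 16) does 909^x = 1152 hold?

12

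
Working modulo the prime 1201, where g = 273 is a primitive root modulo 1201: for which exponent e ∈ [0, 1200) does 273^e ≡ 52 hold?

1079

Baby-step giant-step with m = ceil(sqrt(1200)) = 35.
Baby table (273^j mod 1201 for j=0..34):
  0:1  1:273  2:67  3:276  4:886  5:477  6:513  7:733
  8:743  9:1071  10:540  11:898  12:150  13:116  14:442  15:566
  16:790  17:691  18:86  19:659  20:958  21:917  22:533  23:188
  24:882  25:586  26:245  27:830  28:802  29:364  30:890  31:368
  32:781  33:636  34:684
Giant step factor: 273^(-35) ≡ 741 (mod 1201).
Scan 52·741^i mod 1201 for i = 0, 1, …:
  i=0: 52   i=1: 100   i=2: 839   i=3: 782
  i=4: 580   i=5: 1023   i=6: 212   i=7: 962
  i=8: 649   i=9: 509     …   i=29: 1054
  i=30: 364
Match at i=30, j=29: e = 30·35 + 29 = 1079.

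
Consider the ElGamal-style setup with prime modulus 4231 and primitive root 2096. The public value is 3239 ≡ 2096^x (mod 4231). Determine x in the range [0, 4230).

Baby-step giant-step with m = ceil(sqrt(4230)) = 66.
Baby table (2096^j mod 4231 for j=0..65):
  0:1  1:2096  2:1438  3:1576  4:3116  5:2703  6:179  7:2856
  8:3542  9:2858  10:3503  11:1503  12:2424  13:3504  14:3599  15:3862
  16:849  17:2484  18:2334  19:1028  20:1109  21:1645  22:3886  23:381
  24:3148  25:2079  26:3885  27:2516  28:1710  29:503  30:769  31:4044
  32:1531  33:1878  34:1458  35:1186  36:2259  37:375  38:3265  39:1913
  40:2891  41:744  42:2416  43:3660  44:557  45:3947  46:1307  47:2015
  48:902  49:3566  50:2390  51:4167  52:1248  53:1050  54:680  55:3664
  56:479  57:1237  58:3380  59:1786  60:3252  61:51  62:1121  63:1411
  64:4218  65:2369
Giant step factor: 2096^(-66) ≡ 3086 (mod 4231).
Scan 3239·3086^i mod 4231 for i = 0, 1, …:
  i=0: 3239   i=1: 1932   i=2: 673   i=3: 3688
  i=4: 4009   i=5: 330   i=6: 2940   i=7: 1576
Match at i=7, j=3: x = 7·66 + 3 = 465.

465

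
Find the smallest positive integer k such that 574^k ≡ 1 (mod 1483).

The order of 574 must divide p − 1 = 1482 = 2 · 3 · 13 · 19.
Divisors: 1, 2, 3, 6, 13, 19, 26, 38, 39, 57, 78, 114, 247, 494, 741, 1482.
Check each in increasing order: 574^1 ≡ 574;  574^2 ≡ 250;  574^3 ≡ 1132;  574^6 ≡ 112;  574^13 ≡ 291;  574^19 ≡ 1449;  574^26 ≡ 150;  574^38 ≡ 1156;  574^39 ≡ 643;  574^57 ≡ 737;  574^78 ≡ 1175;  574^114 ≡ 391;  574^247 ≡ 1444;  574^494 ≡ 38;  574^741 ≡ 1.
Smallest exponent giving 1 is 741.

741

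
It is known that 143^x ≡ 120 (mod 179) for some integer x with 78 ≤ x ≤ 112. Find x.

93

Compute 143^78 mod 179 = 147, then multiply by 143 repeatedly:
  143^78=147  143^79=78  143^80=56  143^81=132  143^82=81
  143^83=127  143^84=82  143^85=91  143^86=125  143^87=154
  143^88=5  143^89=178  143^90=36  143^91=136  143^92=116
  143^93=120
Found 120 at exponent 93.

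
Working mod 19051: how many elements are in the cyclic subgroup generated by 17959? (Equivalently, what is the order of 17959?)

3175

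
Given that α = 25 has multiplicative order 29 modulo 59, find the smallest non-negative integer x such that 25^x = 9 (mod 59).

Successive powers of 25 modulo 59:
  25^0=1  25^1=25  25^2=35  25^3=49  25^4=45  25^5=4
  25^6=41  25^7=22  25^8=19  25^9=3  25^10=16  25^11=46
  25^12=29  25^13=17  25^14=12  25^15=5  25^16=7  25^17=57
  25^18=9
So 25^18 ≡ 9 (mod 59), giving x = 18.

18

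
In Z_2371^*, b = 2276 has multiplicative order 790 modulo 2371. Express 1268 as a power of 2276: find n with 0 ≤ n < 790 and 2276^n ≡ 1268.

542

Baby-step giant-step with m = ceil(sqrt(790)) = 29.
Baby table (2276^j mod 2371 for j=0..28):
  0:1  1:2276  2:1912  3:927  4:2033  5:1287  6:1027  7:2017
  8:436  9:1258  10:1411  11:1102  12:2005  13:1576  14:2024  15:2142
  16:416  17:787  18:1107  19:1530  20:1652  21:1917  22:452  23:2109
  24:1180  25:1708  26:1339  27:829  28:1859
Giant step factor: 2276^(-29) ≡ 756 (mod 2371).
Scan 1268·756^i mod 2371 for i = 0, 1, …:
  i=0: 1268   i=1: 724   i=2: 2014   i=3: 402
  i=4: 424   i=5: 459   i=6: 838   i=7: 471
  i=8: 426   i=9: 1971     …   i=17: 90
  i=18: 1652
Match at i=18, j=20: n = 18·29 + 20 = 542.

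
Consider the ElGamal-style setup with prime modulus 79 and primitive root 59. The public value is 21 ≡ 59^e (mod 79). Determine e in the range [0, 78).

42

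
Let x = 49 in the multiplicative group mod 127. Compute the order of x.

The order of 49 must divide p − 1 = 126 = 2 · 3^2 · 7.
Divisors: 1, 2, 3, 6, 7, 9, 14, 18, 21, 42, 63, 126.
Check each in increasing order: 49^1 ≡ 49;  49^2 ≡ 115;  49^3 ≡ 47;  49^6 ≡ 50;  49^7 ≡ 37;  49^9 ≡ 64;  49^14 ≡ 99;  49^18 ≡ 32;  49^21 ≡ 107;  49^42 ≡ 19;  49^63 ≡ 1.
Smallest exponent giving 1 is 63.

63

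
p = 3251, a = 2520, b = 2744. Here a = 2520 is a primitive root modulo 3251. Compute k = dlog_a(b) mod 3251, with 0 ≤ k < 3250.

3237

Baby-step giant-step with m = ceil(sqrt(3250)) = 58.
Baby table (2520^j mod 3251 for j=0..57):
  0:1  1:2520  2:1197  3:2763  4:2369  5:1044  6:821  7:1284
  8:935  9:2476  10:851  11:2111  12:1084  13:840  14:399  15:921
  16:2957  17:348  18:2441  19:428  20:2479  21:1909  22:2451  23:2871
  24:1445  25:280  26:133  27:307  28:3153  29:116  30:2981  31:2310
  32:1910  33:1720  34:817  35:957  36:2649  37:1177  38:1128  39:1186
  40:1051  41:2206  42:3161  43:770  44:2804  45:1657  46:1356  47:319
  48:883  49:1476  50:376  51:1479  52:1434  53:1819  54:3221  55:2424
  56:3102  57:1636
Giant step factor: 2520^(-58) ≡ 1532 (mod 3251).
Scan 2744·1532^i mod 3251 for i = 0, 1, …:
  i=0: 2744   i=1: 265   i=2: 2856   i=3: 2797
  i=4: 186   i=5: 2115   i=6: 2184   i=7: 609
  i=8: 3202   i=9: 2956     …   i=54: 1144
  i=55: 319
Match at i=55, j=47: k = 55·58 + 47 = 3237.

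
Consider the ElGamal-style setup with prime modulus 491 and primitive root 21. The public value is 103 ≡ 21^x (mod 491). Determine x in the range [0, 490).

103

Baby-step giant-step with m = ceil(sqrt(490)) = 23.
Baby table (21^j mod 491 for j=0..22):
  0:1  1:21  2:441  3:423  4:45  5:454  6:205  7:377
  8:61  9:299  10:387  11:271  12:290  13:198  14:230  15:411
  16:284  17:72  18:39  19:328  20:14  21:294  22:282
Giant step factor: 21^(-23) ≡ 311 (mod 491).
Scan 103·311^i mod 491 for i = 0, 1, …:
  i=0: 103   i=1: 118   i=2: 364   i=3: 274
  i=4: 271
Match at i=4, j=11: x = 4·23 + 11 = 103.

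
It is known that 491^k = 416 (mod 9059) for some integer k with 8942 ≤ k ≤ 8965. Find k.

8962

Compute 491^8942 mod 9059 = 2399, then multiply by 491 repeatedly:
  491^8942=2399  491^8943=239  491^8944=8641  491^8945=3119  491^8946=458
  491^8947=7462  491^8948=4006  491^8949=1143  491^8950=8614  491^8951=7980
  491^8952=4692  491^8953=2786  491^8954=17  491^8955=8347  491^8956=3709
  491^8957=260  491^8958=834  491^8959=1839  491^8960=6108  491^8961=499
  491^8962=416
Found 416 at exponent 8962.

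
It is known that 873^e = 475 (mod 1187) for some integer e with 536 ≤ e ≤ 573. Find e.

567

Compute 873^536 mod 1187 = 182, then multiply by 873 repeatedly:
  873^536=182  873^537=1015  873^538=593  873^539=157  873^540=556
  873^541=1092  873^542=155  873^543=1184  873^544=942  873^545=962
  873^546=617  873^547=930  873^548=1169  873^549=904  873^550=1024
  873^551=141  873^552=832  873^553=1079  873^554=676  873^555=209
  873^556=846  873^557=244  873^558=539  873^559=495  873^560=67
  873^561=328  873^562=277  873^563=860  873^564=596  873^565=402
  873^566=781  873^567=475
Found 475 at exponent 567.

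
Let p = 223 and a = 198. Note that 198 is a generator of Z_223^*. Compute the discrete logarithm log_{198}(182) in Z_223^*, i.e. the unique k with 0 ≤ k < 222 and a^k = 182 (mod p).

177

Baby-step giant-step with m = ceil(sqrt(222)) = 15.
Baby table (198^j mod 223 for j=0..14):
  0:1  1:198  2:179  3:208  4:152  5:214  6:2  7:173
  8:135  9:193  10:81  11:205  12:4  13:123  14:47
Giant step factor: 198^(-15) ≡ 26 (mod 223).
Scan 182·26^i mod 223 for i = 0, 1, …:
  i=0: 182   i=1: 49   i=2: 159   i=3: 120
  i=4: 221   i=5: 171   i=6: 209   i=7: 82
  i=8: 125   i=9: 128   i=10: 206   i=11: 4
Match at i=11, j=12: k = 11·15 + 12 = 177.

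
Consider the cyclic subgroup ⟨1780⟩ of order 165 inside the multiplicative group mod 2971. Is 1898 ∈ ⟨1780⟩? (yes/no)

1898 ∈ ⟨1780⟩ iff 1898^165 ≡ 1 (mod 2971), since |⟨1780⟩| = 165.
1898^165 mod 2971 = 2113.
Since 2113 ≠ 1, 1898 does not lie in the subgroup.

no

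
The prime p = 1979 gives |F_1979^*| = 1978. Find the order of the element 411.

989

The order of 411 must divide p − 1 = 1978 = 2 · 23 · 43.
Divisors: 1, 2, 23, 43, 46, 86, 989, 1978.
Check each in increasing order: 411^1 ≡ 411;  411^2 ≡ 706;  411^23 ≡ 1097;  411^43 ≡ 1486;  411^46 ≡ 177;  411^86 ≡ 1611;  411^989 ≡ 1.
Smallest exponent giving 1 is 989.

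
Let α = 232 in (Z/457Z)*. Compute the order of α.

The order of 232 must divide p − 1 = 456 = 2^3 · 3 · 19.
Divisors: 1, 2, 3, 4, 6, 8, 12, 19, 24, 38, 57, 76, 114, 152, 228, 456.
Check each in increasing order: 232^1 ≡ 232;  232^2 ≡ 355;  232^3 ≡ 100;  232^4 ≡ 350;  232^6 ≡ 403;  232^8 ≡ 24;  232^12 ≡ 174;  232^19 ≡ 18;  232^24 ≡ 114;  232^38 ≡ 324;  232^57 ≡ 348;  232^76 ≡ 323;  232^114 ≡ 456;  232^152 ≡ 133;  232^228 ≡ 1.
Smallest exponent giving 1 is 228.

228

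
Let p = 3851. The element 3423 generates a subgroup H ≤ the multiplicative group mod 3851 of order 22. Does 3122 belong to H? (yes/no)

yes

⟨3423⟩ has order 22; its elements mod 3851 are {1, 3, 9, 27, 81, 243, 428, 729, 1141, 1284, 1664, 2187, 2567, 2710, 3122, 3423, 3608, 3770, 3824, 3842, 3848, 3850}.
3122 is in this set.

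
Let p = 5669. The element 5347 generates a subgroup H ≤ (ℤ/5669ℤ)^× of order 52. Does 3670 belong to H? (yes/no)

no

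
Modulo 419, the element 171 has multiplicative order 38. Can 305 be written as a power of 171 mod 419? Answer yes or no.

305 ∈ ⟨171⟩ iff 305^38 ≡ 1 (mod 419), since |⟨171⟩| = 38.
305^38 mod 419 = 1.
Since 1 = 1, 305 lies in the subgroup.

yes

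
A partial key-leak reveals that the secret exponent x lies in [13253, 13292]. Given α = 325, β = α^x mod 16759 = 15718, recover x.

13282

Compute 325^13253 mod 16759 = 6265, then multiply by 325 repeatedly:
  325^13253=6265  325^13254=8286  325^13255=11510  325^13256=3493  325^13257=12372
  325^13258=15499  325^13259=9475  325^13260=12478  325^13261=16431  325^13262=10713
  325^13263=12612  325^13264=9704  325^13265=3108  325^13266=4560  325^13267=7208
  325^13268=13099  325^13269=389  325^13270=9112  325^13271=11816  325^13272=2389
  325^13273=5511  325^13274=14621  325^13275=9028  325^13276=1275  325^13277=12159
  325^13278=13310  325^13279=1928  325^13280=6517  325^13281=6391  325^13282=15718
Found 15718 at exponent 13282.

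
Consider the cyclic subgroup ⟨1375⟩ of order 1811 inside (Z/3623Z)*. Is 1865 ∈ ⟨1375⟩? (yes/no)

no

1865 ∈ ⟨1375⟩ iff 1865^1811 ≡ 1 (mod 3623), since |⟨1375⟩| = 1811.
1865^1811 mod 3623 = 3622.
Since 3622 ≠ 1, 1865 does not lie in the subgroup.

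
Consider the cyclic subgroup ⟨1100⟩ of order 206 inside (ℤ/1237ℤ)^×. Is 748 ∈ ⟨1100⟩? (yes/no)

yes

748 ∈ ⟨1100⟩ iff 748^206 ≡ 1 (mod 1237), since |⟨1100⟩| = 206.
748^206 mod 1237 = 1.
Since 1 = 1, 748 lies in the subgroup.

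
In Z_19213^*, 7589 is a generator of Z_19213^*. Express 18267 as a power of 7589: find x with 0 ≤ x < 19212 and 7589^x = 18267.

1686

Baby-step giant-step with m = ceil(sqrt(19212)) = 139.
Baby table (7589^j mod 19213 for j=0..138):
  0:1  1:7589  2:11560  3:2282  4:7185  5:471  6:801  7:7481
  8:18107  9:2647  10:10498  11:12224  12:7572  13:17038  14:17105  15:6817
  16:12817  17:12007  18:13077  19:6208  20:2236  21:3925  22:6675  23:11107
  24:3592  25:15654  26:4227  27:12206  28:5461  29:1088  30:14455  31:11978
  32:4339  33:16802  34:12910  35:6903  36:12229  37:7091  38:17199  39:9302
  40:4316  41:15172  42:16012  43:12056  44:678  45:15471  46:17989  47:10156
  48:10541  49:11930  50:5114  51:19099  52:18652  53:7857  54:8834  55:7069
  56:3945  57:4751  58:11751  59:10806  60:5650  61:13647  62:9013  63:1377
  64:17394  65:9756  66:10595  67:18263  68:14538  69:7836  70:3169  71:14078
  72:13662  73:7570  74:1860  75:13198  76:2253  77:17660  78:11065  79:11475
  80:10459  81:4448  82:17844  83:4892  84:5872  85:7661  86:791  87:8443
  88:17785  89:18253  90:15500  91:7514  92:18775  93:19080  94:8952  95:18773
  96:3902  97:5045  98:14209  99:8745  100:4103  101:12607  102:12996  103:6315
  104:7313  105:11213  106:1080  107:11382  108:15563  109:5296  110:16961  111:9142
  112:495  113:10020  114:15939  115:15236  116:2170  117:2589  118:12235  119:14199
  120:9707  121:3781  122:9000  123:17998  124:1605  125:18516  126:13255  127:12140
  128:4125  129:6648  130:17547  131:18093  132:11679  133:2362  134:18702  135:3047
  136:10444  137:5891  138:17361
Giant step factor: 7589^(-139) ≡ 3372 (mod 19213).
Scan 18267·3372^i mod 19213 for i = 0, 1, …:
  i=0: 18267   i=1: 18659   i=2: 14786   i=3: 657
  i=4: 5909   i=5: 1267   i=6: 7038   i=7: 4081
  i=8: 4624   i=9: 10385   i=10: 12134   i=11: 11371
  i=12: 13077
Match at i=12, j=18: x = 12·139 + 18 = 1686.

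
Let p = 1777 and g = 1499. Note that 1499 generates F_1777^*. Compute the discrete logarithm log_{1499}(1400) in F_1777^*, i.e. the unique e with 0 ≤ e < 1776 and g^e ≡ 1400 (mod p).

Baby-step giant-step with m = ceil(sqrt(1776)) = 43.
Baby table (1499^j mod 1777 for j=0..42):
  0:1  1:1499  2:873  3:755  4:1573  5:1625  6:1385  7:579
  8:745  9:799  10:3  11:943  12:842  13:488  14:1165  15:1321
  16:601  17:1737  18:458  19:620  20:9  21:1052  22:749  23:1464
  24:1718  25:409  26:26  27:1657  28:1374  29:83  30:27  31:1379
  32:470  33:838  34:1600  35:1227  36:78  37:1417  38:568  39:249
  40:81  41:583  42:1410
Giant step factor: 1499^(-43) ≡ 1560 (mod 1777).
Scan 1400·1560^i mod 1777 for i = 0, 1, …:
  i=0: 1400   i=1: 67   i=2: 1454   i=3: 788
  i=4: 1373   i=5: 595   i=6: 606   i=7: 1773
  i=8: 868   i=9: 6     …   i=31: 1704
  i=32: 1625
Match at i=32, j=5: e = 32·43 + 5 = 1381.

1381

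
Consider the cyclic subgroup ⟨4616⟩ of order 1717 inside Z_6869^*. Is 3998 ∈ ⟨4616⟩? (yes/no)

3998 ∈ ⟨4616⟩ iff 3998^1717 ≡ 1 (mod 6869), since |⟨4616⟩| = 1717.
3998^1717 mod 6869 = 1.
Since 1 = 1, 3998 lies in the subgroup.

yes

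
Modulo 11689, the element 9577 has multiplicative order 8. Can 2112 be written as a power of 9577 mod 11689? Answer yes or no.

2112 ∈ ⟨9577⟩ iff 2112^8 ≡ 1 (mod 11689), since |⟨9577⟩| = 8.
2112^8 mod 11689 = 1.
Since 1 = 1, 2112 lies in the subgroup.

yes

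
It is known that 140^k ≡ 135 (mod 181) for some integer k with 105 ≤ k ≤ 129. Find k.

108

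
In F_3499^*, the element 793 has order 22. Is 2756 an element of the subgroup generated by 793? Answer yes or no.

⟨793⟩ has order 22; its elements mod 3499 are {1, 223, 405, 428, 659, 743, 793, 971, 1236, 1367, 1610, 1889, 2132, 2263, 2528, 2706, 2756, 2840, 3071, 3094, 3276, 3498}.
2756 is in this set.

yes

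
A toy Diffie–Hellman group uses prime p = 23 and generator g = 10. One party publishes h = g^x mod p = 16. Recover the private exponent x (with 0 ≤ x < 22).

10

Successive powers of 10 modulo 23:
  10^0=1  10^1=10  10^2=8  10^3=11  10^4=18  10^5=19
  10^6=6  10^7=14  10^8=2  10^9=20  10^10=16
So 10^10 ≡ 16 (mod 23), giving x = 10.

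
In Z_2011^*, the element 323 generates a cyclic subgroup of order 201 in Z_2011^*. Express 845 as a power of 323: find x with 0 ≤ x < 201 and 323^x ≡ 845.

Baby-step giant-step with m = ceil(sqrt(201)) = 15.
Baby table (323^j mod 2011 for j=0..14):
  0:1  1:323  2:1768  3:1951  4:730  5:503  6:1589  7:442
  8:1996  9:1188  10:1634  11:900  12:1116  13:499  14:297
Giant step factor: 323^(-15) ≡ 64 (mod 2011).
Scan 845·64^i mod 2011 for i = 0, 1, …:
  i=0: 845   i=1: 1794   i=2: 189   i=3: 30
  i=4: 1920   i=5: 209   i=6: 1310   i=7: 1389
  i=8: 412   i=9: 225   i=10: 323
Match at i=10, j=1: x = 10·15 + 1 = 151.

151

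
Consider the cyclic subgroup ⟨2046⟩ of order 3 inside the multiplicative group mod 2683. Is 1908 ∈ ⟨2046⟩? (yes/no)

1908 ∈ ⟨2046⟩ iff 1908^3 ≡ 1 (mod 2683), since |⟨2046⟩| = 3.
1908^3 mod 2683 = 27.
Since 27 ≠ 1, 1908 does not lie in the subgroup.

no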